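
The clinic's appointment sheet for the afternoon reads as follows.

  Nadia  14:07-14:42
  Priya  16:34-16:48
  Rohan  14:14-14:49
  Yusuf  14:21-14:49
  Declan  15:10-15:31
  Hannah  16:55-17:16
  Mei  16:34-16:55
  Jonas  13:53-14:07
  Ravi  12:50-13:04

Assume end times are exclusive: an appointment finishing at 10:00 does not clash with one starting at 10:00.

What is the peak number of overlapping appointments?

Sort all start/end points and keep a running count:
12:50 start Ravi → 1
13:04 end Ravi → 0
13:53 start Jonas → 1
14:07 end Jonas → 0
14:07 start Nadia → 1
14:14 start Rohan → 2
14:21 start Yusuf → 3
14:42 end Nadia → 2
14:49 end Rohan → 1
14:49 end Yusuf → 0
15:10 start Declan → 1
15:31 end Declan → 0
16:34 start Mei → 1
16:34 start Priya → 2
16:48 end Priya → 1
16:55 end Mei → 0
16:55 start Hannah → 1
17:16 end Hannah → 0
Peak is 3, at 14:21 (Nadia, Rohan, Yusuf).

3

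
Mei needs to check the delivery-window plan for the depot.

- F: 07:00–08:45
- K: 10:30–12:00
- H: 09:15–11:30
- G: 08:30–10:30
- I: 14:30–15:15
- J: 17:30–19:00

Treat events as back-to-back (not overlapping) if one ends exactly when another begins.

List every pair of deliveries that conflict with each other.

Two intervals overlap when each starts before the other ends.
Sorted by start: F, G, H, K, I, J.
G starts before F ends → F and G overlap.
H starts after F ends — done with F.
H starts before G ends → G and H overlap.
K starts exactly when G ends (back-to-back, no overlap) — done with G.
K starts before H ends → H and K overlap.
I starts after H ends — done with H.
I starts after K ends — done with K.
J starts after I ends.

F & G, G & H, H & K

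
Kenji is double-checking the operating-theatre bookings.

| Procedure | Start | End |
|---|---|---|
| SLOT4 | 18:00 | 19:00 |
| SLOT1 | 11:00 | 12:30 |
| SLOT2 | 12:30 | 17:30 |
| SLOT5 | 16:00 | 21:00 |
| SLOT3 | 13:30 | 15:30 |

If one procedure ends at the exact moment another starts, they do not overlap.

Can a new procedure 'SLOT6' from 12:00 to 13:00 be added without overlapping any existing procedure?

No — it overlaps SLOT1, SLOT2

SLOT1: starts 11:00 before SLOT6 ends 13:00, and ends 12:30 after SLOT6 starts 12:00 → overlap.
SLOT2: starts 12:30 before SLOT6 ends 13:00, and ends 17:30 after SLOT6 starts 12:00 → overlap.
SLOT3: starts 13:30 at or after SLOT6 ends 13:00 → clear.
SLOT5: starts 16:00 at or after SLOT6 ends 13:00 → clear.
SLOT4: starts 18:00 at or after SLOT6 ends 13:00 → clear.
SLOT6 overlaps SLOT1, SLOT2.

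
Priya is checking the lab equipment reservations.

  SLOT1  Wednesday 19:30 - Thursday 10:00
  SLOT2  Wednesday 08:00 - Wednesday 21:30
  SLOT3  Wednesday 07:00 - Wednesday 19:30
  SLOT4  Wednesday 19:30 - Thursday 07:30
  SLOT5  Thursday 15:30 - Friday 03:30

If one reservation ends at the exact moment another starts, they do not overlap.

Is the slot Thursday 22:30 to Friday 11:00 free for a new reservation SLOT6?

No — it overlaps SLOT5

SLOT3: ends Wednesday 19:30 at or before SLOT6 starts Thursday 22:30 → clear.
SLOT2: ends Wednesday 21:30 at or before SLOT6 starts Thursday 22:30 → clear.
SLOT1: ends Thursday 10:00 at or before SLOT6 starts Thursday 22:30 → clear.
SLOT4: ends Thursday 07:30 at or before SLOT6 starts Thursday 22:30 → clear.
SLOT5: starts Thursday 15:30 before SLOT6 ends Friday 11:00, and ends Friday 03:30 after SLOT6 starts Thursday 22:30 → overlap.
SLOT6 overlaps SLOT5.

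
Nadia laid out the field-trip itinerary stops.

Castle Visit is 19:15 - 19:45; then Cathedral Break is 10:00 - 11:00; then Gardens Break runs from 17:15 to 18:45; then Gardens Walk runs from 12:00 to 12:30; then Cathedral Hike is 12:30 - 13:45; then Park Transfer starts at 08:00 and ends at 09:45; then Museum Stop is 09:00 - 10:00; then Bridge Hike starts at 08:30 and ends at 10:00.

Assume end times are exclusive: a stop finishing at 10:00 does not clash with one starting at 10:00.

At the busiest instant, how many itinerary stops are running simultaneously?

Sort all start/end points and keep a running count:
08:00 start Park Transfer → 1
08:30 start Bridge Hike → 2
09:00 start Museum Stop → 3
09:45 end Park Transfer → 2
10:00 end Bridge Hike → 1
10:00 end Museum Stop → 0
10:00 start Cathedral Break → 1
11:00 end Cathedral Break → 0
12:00 start Gardens Walk → 1
12:30 end Gardens Walk → 0
12:30 start Cathedral Hike → 1
13:45 end Cathedral Hike → 0
17:15 start Gardens Break → 1
18:45 end Gardens Break → 0
19:15 start Castle Visit → 1
19:45 end Castle Visit → 0
Peak is 3, at 09:00 (Bridge Hike, Museum Stop, Park Transfer).

3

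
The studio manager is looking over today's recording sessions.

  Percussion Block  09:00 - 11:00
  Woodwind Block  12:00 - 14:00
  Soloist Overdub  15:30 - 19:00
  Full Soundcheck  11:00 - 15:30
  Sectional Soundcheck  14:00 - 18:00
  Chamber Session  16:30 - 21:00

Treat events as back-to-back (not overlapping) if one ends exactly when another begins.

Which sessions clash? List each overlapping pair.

Chamber Session & Sectional Soundcheck, Chamber Session & Soloist Overdub, Full Soundcheck & Sectional Soundcheck, Full Soundcheck & Woodwind Block, Sectional Soundcheck & Soloist Overdub

Two intervals overlap when each starts before the other ends.
Sorted by start: Percussion Block, Full Soundcheck, Woodwind Block, Sectional Soundcheck, Soloist Overdub, Chamber Session.
Full Soundcheck starts exactly when Percussion Block ends (back-to-back, no overlap) — done with Percussion Block.
Woodwind Block starts before Full Soundcheck ends → Full Soundcheck and Woodwind Block overlap.
Sectional Soundcheck starts before Full Soundcheck ends → Full Soundcheck and Sectional Soundcheck overlap.
Soloist Overdub starts exactly when Full Soundcheck ends (back-to-back, no overlap) — done with Full Soundcheck.
Sectional Soundcheck starts exactly when Woodwind Block ends (back-to-back, no overlap) — done with Woodwind Block.
Soloist Overdub starts before Sectional Soundcheck ends → Sectional Soundcheck and Soloist Overdub overlap.
Chamber Session starts before Sectional Soundcheck ends → Sectional Soundcheck and Chamber Session overlap.
Chamber Session starts before Soloist Overdub ends → Soloist Overdub and Chamber Session overlap.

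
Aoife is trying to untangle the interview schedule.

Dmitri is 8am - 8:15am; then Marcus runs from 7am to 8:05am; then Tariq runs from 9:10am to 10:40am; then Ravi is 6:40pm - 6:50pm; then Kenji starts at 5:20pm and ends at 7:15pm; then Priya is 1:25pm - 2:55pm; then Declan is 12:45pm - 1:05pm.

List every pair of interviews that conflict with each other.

Dmitri & Marcus, Kenji & Ravi

Check each pair: they overlap iff neither finishes before the other starts.
Sorted by start: Marcus, Dmitri, Tariq, Declan, Priya, Kenji, Ravi.
Dmitri starts before Marcus ends → Marcus and Dmitri overlap.
Tariq starts after Marcus ends, so nothing later overlaps Marcus either.
Tariq starts after Dmitri ends, so nothing later overlaps Dmitri either.
Declan starts after Tariq ends, so nothing later overlaps Tariq either.
Priya starts after Declan ends, so nothing later overlaps Declan either.
Kenji starts after Priya ends, so nothing later overlaps Priya either.
Ravi starts before Kenji ends → Kenji and Ravi overlap.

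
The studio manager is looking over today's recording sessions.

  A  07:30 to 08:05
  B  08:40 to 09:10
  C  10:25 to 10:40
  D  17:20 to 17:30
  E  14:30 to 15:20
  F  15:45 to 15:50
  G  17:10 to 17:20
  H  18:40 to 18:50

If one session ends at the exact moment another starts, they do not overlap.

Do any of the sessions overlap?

Sorted by start: A, B, C, E, F, G, D, H.
B starts after A ends, so A has no further overlaps.
C starts after B ends, so B has no further overlaps.
E starts after C ends, so C has no further overlaps.
F starts after E ends, so E has no further overlaps.
G starts after F ends, so F has no further overlaps.
D starts exactly when G ends (back-to-back, no overlap), so G has no further overlaps.
H starts after D ends.
Every pair is clear; the schedule has no overlaps.

No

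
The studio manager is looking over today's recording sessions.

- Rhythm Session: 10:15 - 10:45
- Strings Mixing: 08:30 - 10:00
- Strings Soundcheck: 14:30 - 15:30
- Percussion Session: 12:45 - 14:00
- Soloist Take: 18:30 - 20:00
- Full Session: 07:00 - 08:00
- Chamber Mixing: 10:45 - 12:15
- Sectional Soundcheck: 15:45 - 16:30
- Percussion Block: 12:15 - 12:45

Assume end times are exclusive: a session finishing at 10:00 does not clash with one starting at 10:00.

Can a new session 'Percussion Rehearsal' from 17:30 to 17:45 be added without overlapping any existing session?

Yes — the slot is free

Full Session: ends 08:00 at or before Percussion Rehearsal starts 17:30 → clear.
Strings Mixing: ends 10:00 at or before Percussion Rehearsal starts 17:30 → clear.
Rhythm Session: ends 10:45 at or before Percussion Rehearsal starts 17:30 → clear.
Chamber Mixing: ends 12:15 at or before Percussion Rehearsal starts 17:30 → clear.
Percussion Block: ends 12:45 at or before Percussion Rehearsal starts 17:30 → clear.
Percussion Session: ends 14:00 at or before Percussion Rehearsal starts 17:30 → clear.
Strings Soundcheck: ends 15:30 at or before Percussion Rehearsal starts 17:30 → clear.
Sectional Soundcheck: ends 16:30 at or before Percussion Rehearsal starts 17:30 → clear.
Soloist Take: starts 18:30 at or after Percussion Rehearsal ends 17:45 → clear.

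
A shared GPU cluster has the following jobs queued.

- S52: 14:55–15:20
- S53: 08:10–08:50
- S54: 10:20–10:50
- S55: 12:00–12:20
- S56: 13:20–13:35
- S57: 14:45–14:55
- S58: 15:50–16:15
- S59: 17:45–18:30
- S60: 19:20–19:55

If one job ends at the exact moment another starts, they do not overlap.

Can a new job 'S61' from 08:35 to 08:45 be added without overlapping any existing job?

No — it overlaps S53

S53: starts 08:10 before S61 ends 08:45, and ends 08:50 after S61 starts 08:35 → overlap.
S54: starts 10:20 at or after S61 ends 08:45 → clear.
S55: starts 12:00 at or after S61 ends 08:45 → clear.
S56: starts 13:20 at or after S61 ends 08:45 → clear.
S57: starts 14:45 at or after S61 ends 08:45 → clear.
S52: starts 14:55 at or after S61 ends 08:45 → clear.
S58: starts 15:50 at or after S61 ends 08:45 → clear.
S59: starts 17:45 at or after S61 ends 08:45 → clear.
S60: starts 19:20 at or after S61 ends 08:45 → clear.
S61 overlaps S53.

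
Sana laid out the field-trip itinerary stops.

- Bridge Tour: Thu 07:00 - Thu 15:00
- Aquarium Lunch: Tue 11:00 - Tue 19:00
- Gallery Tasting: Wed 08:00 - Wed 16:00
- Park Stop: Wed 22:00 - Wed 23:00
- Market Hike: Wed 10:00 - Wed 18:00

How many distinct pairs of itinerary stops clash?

Sorted by start: Aquarium Lunch, Gallery Tasting, Market Hike, Park Stop, Bridge Tour.
Gallery Tasting starts after Aquarium Lunch ends, so Aquarium Lunch has no further overlaps.
Market Hike starts before Gallery Tasting ends → Gallery Tasting and Market Hike overlap.
Park Stop starts after Gallery Tasting ends, so Gallery Tasting has no further overlaps.
Park Stop starts after Market Hike ends, so Market Hike has no further overlaps.
Bridge Tour starts after Park Stop ends.
Overlapping pairs: Gallery Tasting & Market Hike — 1 in total.

1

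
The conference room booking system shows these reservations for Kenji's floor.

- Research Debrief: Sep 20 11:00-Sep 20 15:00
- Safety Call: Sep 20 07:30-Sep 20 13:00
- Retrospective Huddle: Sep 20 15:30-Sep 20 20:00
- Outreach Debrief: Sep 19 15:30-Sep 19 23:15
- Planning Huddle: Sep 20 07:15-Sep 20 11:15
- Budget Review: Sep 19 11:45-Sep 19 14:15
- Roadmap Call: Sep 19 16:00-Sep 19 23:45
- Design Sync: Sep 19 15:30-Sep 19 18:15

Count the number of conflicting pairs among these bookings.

Sorted by start: Budget Review, Outreach Debrief, Design Sync, Roadmap Call, Planning Huddle, Safety Call, Research Debrief, Retrospective Huddle.
Outreach Debrief starts after Budget Review ends, so nothing later overlaps Budget Review either.
Design Sync starts before Outreach Debrief ends → Outreach Debrief and Design Sync overlap.
Roadmap Call starts before Outreach Debrief ends → Outreach Debrief and Roadmap Call overlap.
Planning Huddle starts after Outreach Debrief ends, so nothing later overlaps Outreach Debrief either.
Roadmap Call starts before Design Sync ends → Design Sync and Roadmap Call overlap.
Planning Huddle starts after Design Sync ends, so nothing later overlaps Design Sync either.
Planning Huddle starts after Roadmap Call ends, so nothing later overlaps Roadmap Call either.
Safety Call starts before Planning Huddle ends → Planning Huddle and Safety Call overlap.
Research Debrief starts before Planning Huddle ends → Planning Huddle and Research Debrief overlap.
Retrospective Huddle starts after Planning Huddle ends.
Research Debrief starts before Safety Call ends → Safety Call and Research Debrief overlap.
Retrospective Huddle starts after Safety Call ends.
Retrospective Huddle starts after Research Debrief ends.
Overlapping pairs: Design Sync & Outreach Debrief, Design Sync & Roadmap Call, Outreach Debrief & Roadmap Call, Planning Huddle & Research Debrief, Planning Huddle & Safety Call, Research Debrief & Safety Call — 6 in total.

6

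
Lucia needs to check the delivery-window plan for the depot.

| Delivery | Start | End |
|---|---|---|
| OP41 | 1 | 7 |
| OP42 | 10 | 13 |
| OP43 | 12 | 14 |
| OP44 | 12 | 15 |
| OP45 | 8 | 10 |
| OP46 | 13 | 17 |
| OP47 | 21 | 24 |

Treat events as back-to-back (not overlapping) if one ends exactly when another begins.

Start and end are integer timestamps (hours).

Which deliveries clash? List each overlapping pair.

Two intervals overlap when each starts before the other ends.
Sorted by start: OP41, OP45, OP42, OP43, OP44, OP46, OP47.
OP45 starts after OP41 ends — done with OP41.
OP42 starts exactly when OP45 ends (back-to-back, no overlap) — done with OP45.
OP43 starts before OP42 ends → OP42 and OP43 overlap.
OP44 starts before OP42 ends → OP42 and OP44 overlap.
OP46 starts exactly when OP42 ends (back-to-back, no overlap) — done with OP42.
OP44 starts before OP43 ends → OP43 and OP44 overlap.
OP46 starts before OP43 ends → OP43 and OP46 overlap.
OP47 starts after OP43 ends.
OP46 starts before OP44 ends → OP44 and OP46 overlap.
OP47 starts after OP44 ends.
OP47 starts after OP46 ends.

OP42 & OP43, OP42 & OP44, OP43 & OP44, OP43 & OP46, OP44 & OP46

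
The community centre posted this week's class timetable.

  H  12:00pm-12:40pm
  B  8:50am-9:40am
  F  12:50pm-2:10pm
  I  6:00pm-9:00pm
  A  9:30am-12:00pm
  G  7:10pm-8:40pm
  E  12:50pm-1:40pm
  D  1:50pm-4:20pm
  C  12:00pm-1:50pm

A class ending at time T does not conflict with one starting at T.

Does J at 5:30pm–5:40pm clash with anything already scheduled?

B: ends 9:40am at or before J starts 5:30pm → clear.
A: ends 12:00pm at or before J starts 5:30pm → clear.
C: ends 1:50pm at or before J starts 5:30pm → clear.
H: ends 12:40pm at or before J starts 5:30pm → clear.
E: ends 1:40pm at or before J starts 5:30pm → clear.
F: ends 2:10pm at or before J starts 5:30pm → clear.
D: ends 4:20pm at or before J starts 5:30pm → clear.
I: starts 6:00pm at or after J ends 5:40pm → clear.
G: starts 7:10pm at or after J ends 5:40pm → clear.

No — it doesn't clash with anything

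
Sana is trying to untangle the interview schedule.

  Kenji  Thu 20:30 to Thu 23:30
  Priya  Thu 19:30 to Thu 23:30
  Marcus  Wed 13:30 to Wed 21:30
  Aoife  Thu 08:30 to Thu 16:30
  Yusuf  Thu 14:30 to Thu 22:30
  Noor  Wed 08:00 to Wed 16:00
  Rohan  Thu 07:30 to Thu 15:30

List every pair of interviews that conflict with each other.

Aoife & Rohan, Aoife & Yusuf, Kenji & Priya, Kenji & Yusuf, Marcus & Noor, Priya & Yusuf, Rohan & Yusuf

Sorted by start: Noor, Marcus, Rohan, Aoife, Yusuf, Priya, Kenji.
Marcus starts before Noor ends → Noor and Marcus overlap.
Rohan starts after Noor ends, so nothing later overlaps Noor either.
Rohan starts after Marcus ends, so nothing later overlaps Marcus either.
Aoife starts before Rohan ends → Rohan and Aoife overlap.
Yusuf starts before Rohan ends → Rohan and Yusuf overlap.
Priya starts after Rohan ends, so nothing later overlaps Rohan either.
Yusuf starts before Aoife ends → Aoife and Yusuf overlap.
Priya starts after Aoife ends, so nothing later overlaps Aoife either.
Priya starts before Yusuf ends → Yusuf and Priya overlap.
Kenji starts before Yusuf ends → Yusuf and Kenji overlap.
Kenji starts before Priya ends → Priya and Kenji overlap.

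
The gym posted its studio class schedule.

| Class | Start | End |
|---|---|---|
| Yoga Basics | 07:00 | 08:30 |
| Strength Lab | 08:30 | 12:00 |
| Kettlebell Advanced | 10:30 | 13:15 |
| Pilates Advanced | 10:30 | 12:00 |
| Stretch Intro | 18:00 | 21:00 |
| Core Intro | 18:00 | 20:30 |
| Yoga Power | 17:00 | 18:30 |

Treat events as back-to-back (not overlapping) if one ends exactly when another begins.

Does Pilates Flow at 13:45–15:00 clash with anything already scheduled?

Yoga Basics: ends 08:30 at or before Pilates Flow starts 13:45 → clear.
Strength Lab: ends 12:00 at or before Pilates Flow starts 13:45 → clear.
Kettlebell Advanced: ends 13:15 at or before Pilates Flow starts 13:45 → clear.
Pilates Advanced: ends 12:00 at or before Pilates Flow starts 13:45 → clear.
Yoga Power: starts 17:00 at or after Pilates Flow ends 15:00 → clear.
Stretch Intro: starts 18:00 at or after Pilates Flow ends 15:00 → clear.
Core Intro: starts 18:00 at or after Pilates Flow ends 15:00 → clear.

No — it doesn't clash with anything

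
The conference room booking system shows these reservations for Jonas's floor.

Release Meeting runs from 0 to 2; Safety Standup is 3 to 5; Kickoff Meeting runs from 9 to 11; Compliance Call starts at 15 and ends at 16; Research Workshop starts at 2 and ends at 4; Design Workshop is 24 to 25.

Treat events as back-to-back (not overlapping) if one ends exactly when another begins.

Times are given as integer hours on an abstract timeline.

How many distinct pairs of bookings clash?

1

Check each pair: they overlap iff neither finishes before the other starts.
Sorted by start: Release Meeting, Research Workshop, Safety Standup, Kickoff Meeting, Compliance Call, Design Workshop.
Research Workshop starts exactly when Release Meeting ends (back-to-back, no overlap) — done with Release Meeting.
Safety Standup starts before Research Workshop ends → Research Workshop and Safety Standup overlap.
Kickoff Meeting starts after Research Workshop ends — done with Research Workshop.
Kickoff Meeting starts after Safety Standup ends — done with Safety Standup.
Compliance Call starts after Kickoff Meeting ends — done with Kickoff Meeting.
Design Workshop starts after Compliance Call ends.
Overlapping pairs: Research Workshop & Safety Standup — 1 in total.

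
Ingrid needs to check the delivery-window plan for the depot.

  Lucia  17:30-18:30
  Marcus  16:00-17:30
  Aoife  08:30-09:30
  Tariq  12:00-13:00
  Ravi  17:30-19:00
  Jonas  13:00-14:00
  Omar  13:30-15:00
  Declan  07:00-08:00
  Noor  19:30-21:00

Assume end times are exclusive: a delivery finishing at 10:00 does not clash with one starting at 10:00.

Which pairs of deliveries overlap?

Jonas & Omar, Lucia & Ravi

Two intervals overlap when each starts before the other ends.
Sorted by start: Declan, Aoife, Tariq, Jonas, Omar, Marcus, Lucia, Ravi, Noor.
Aoife starts after Declan ends — done with Declan.
Tariq starts after Aoife ends — done with Aoife.
Jonas starts exactly when Tariq ends (back-to-back, no overlap) — done with Tariq.
Omar starts before Jonas ends → Jonas and Omar overlap.
Marcus starts after Jonas ends — done with Jonas.
Marcus starts after Omar ends — done with Omar.
Lucia starts exactly when Marcus ends (back-to-back, no overlap) — done with Marcus.
Ravi starts before Lucia ends → Lucia and Ravi overlap.
Noor starts after Lucia ends.
Noor starts after Ravi ends.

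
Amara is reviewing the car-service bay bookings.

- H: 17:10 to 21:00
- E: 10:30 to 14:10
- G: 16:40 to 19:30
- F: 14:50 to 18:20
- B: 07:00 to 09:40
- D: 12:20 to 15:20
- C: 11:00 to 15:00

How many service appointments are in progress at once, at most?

3

Sweep the timeline, counting +1 at each start and −1 at each end (ends before starts at a tie):
07:00 start B → 1
09:40 end B → 0
10:30 start E → 1
11:00 start C → 2
12:20 start D → 3
14:10 end E → 2
14:50 start F → 3
15:00 end C → 2
15:20 end D → 1
16:40 start G → 2
17:10 start H → 3
18:20 end F → 2
19:30 end G → 1
21:00 end H → 0
Peak is 3, at 12:20 (C, D, E).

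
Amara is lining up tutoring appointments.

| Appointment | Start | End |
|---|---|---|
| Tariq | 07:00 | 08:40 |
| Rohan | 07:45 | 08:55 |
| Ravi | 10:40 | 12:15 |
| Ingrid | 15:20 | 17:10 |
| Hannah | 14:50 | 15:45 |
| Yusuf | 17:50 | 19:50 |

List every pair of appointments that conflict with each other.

Sorted by start: Tariq, Rohan, Ravi, Hannah, Ingrid, Yusuf.
Rohan starts before Tariq ends → Tariq and Rohan overlap.
Ravi starts after Tariq ends; Tariq is clear from here.
Ravi starts after Rohan ends; Rohan is clear from here.
Hannah starts after Ravi ends; Ravi is clear from here.
Ingrid starts before Hannah ends → Hannah and Ingrid overlap.
Yusuf starts after Hannah ends.
Yusuf starts after Ingrid ends.

Hannah & Ingrid, Rohan & Tariq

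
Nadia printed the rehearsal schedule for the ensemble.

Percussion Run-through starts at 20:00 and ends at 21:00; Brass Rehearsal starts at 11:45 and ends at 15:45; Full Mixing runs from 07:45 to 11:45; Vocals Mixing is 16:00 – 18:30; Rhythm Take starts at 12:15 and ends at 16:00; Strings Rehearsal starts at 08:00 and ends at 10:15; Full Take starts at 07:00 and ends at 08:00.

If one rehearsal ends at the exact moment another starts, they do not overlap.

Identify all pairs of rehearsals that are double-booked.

Brass Rehearsal & Rhythm Take, Full Mixing & Full Take, Full Mixing & Strings Rehearsal

Sorted by start: Full Take, Full Mixing, Strings Rehearsal, Brass Rehearsal, Rhythm Take, Vocals Mixing, Percussion Run-through.
Full Mixing starts before Full Take ends → Full Take and Full Mixing overlap.
Strings Rehearsal starts exactly when Full Take ends (back-to-back, no overlap) — done with Full Take.
Strings Rehearsal starts before Full Mixing ends → Full Mixing and Strings Rehearsal overlap.
Brass Rehearsal starts exactly when Full Mixing ends (back-to-back, no overlap) — done with Full Mixing.
Brass Rehearsal starts after Strings Rehearsal ends — done with Strings Rehearsal.
Rhythm Take starts before Brass Rehearsal ends → Brass Rehearsal and Rhythm Take overlap.
Vocals Mixing starts after Brass Rehearsal ends — done with Brass Rehearsal.
Vocals Mixing starts exactly when Rhythm Take ends (back-to-back, no overlap) — done with Rhythm Take.
Percussion Run-through starts after Vocals Mixing ends.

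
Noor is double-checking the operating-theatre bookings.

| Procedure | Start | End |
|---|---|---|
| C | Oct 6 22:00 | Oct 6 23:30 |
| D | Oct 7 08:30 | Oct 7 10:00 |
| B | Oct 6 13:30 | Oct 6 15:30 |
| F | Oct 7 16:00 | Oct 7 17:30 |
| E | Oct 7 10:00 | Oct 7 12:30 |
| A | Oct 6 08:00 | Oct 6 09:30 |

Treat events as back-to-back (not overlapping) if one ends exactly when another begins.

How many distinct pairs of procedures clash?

Check each pair: they overlap iff neither finishes before the other starts.
Sorted by start: A, B, C, D, E, F.
B starts after A ends, so A has no further overlaps.
C starts after B ends, so B has no further overlaps.
D starts after C ends, so C has no further overlaps.
E starts exactly when D ends (back-to-back, no overlap), so D has no further overlaps.
F starts after E ends.
No pair overlaps.

0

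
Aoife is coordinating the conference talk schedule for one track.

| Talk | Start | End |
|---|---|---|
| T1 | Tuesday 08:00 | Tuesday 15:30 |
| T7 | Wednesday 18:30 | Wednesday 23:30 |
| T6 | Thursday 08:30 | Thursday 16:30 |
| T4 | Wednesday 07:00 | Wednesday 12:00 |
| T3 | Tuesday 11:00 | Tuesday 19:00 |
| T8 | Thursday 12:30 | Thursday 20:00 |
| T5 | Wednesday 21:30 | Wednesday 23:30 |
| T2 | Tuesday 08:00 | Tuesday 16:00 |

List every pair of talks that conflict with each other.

T1 & T2, T1 & T3, T2 & T3, T5 & T7, T6 & T8

Sorted by start: T1, T2, T3, T4, T7, T5, T6, T8.
T2 starts before T1 ends → T1 and T2 overlap.
T3 starts before T1 ends → T1 and T3 overlap.
T4 starts after T1 ends — done with T1.
T3 starts before T2 ends → T2 and T3 overlap.
T4 starts after T2 ends — done with T2.
T4 starts after T3 ends — done with T3.
T7 starts after T4 ends — done with T4.
T5 starts before T7 ends → T7 and T5 overlap.
T6 starts after T7 ends — done with T7.
T6 starts after T5 ends — done with T5.
T8 starts before T6 ends → T6 and T8 overlap.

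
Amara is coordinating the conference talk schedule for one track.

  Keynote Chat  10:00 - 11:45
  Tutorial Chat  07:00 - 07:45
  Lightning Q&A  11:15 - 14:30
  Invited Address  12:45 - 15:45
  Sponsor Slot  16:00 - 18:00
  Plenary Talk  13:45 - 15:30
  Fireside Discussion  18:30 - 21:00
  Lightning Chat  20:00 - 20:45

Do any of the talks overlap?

Sorted by start: Tutorial Chat, Keynote Chat, Lightning Q&A, Invited Address, Plenary Talk, Sponsor Slot, Fireside Discussion, Lightning Chat.
Keynote Chat starts after Tutorial Chat ends; Tutorial Chat is clear from here.
Lightning Q&A starts before Keynote Chat ends → Keynote Chat and Lightning Q&A overlap.
That's a conflict, so the schedule is not conflict-free.

Yes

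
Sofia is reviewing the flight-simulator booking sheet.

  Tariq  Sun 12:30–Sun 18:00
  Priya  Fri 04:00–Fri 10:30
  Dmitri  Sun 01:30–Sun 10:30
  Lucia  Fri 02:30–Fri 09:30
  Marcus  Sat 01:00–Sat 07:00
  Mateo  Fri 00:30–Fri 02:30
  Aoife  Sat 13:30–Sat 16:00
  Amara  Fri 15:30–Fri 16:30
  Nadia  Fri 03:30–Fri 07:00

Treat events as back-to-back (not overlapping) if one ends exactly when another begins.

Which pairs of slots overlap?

Lucia & Nadia, Lucia & Priya, Nadia & Priya

Sorted by start: Mateo, Lucia, Nadia, Priya, Amara, Marcus, Aoife, Dmitri, Tariq.
Lucia starts exactly when Mateo ends (back-to-back, no overlap), so nothing later overlaps Mateo either.
Nadia starts before Lucia ends → Lucia and Nadia overlap.
Priya starts before Lucia ends → Lucia and Priya overlap.
Amara starts after Lucia ends, so nothing later overlaps Lucia either.
Priya starts before Nadia ends → Nadia and Priya overlap.
Amara starts after Nadia ends, so nothing later overlaps Nadia either.
Amara starts after Priya ends, so nothing later overlaps Priya either.
Marcus starts after Amara ends, so nothing later overlaps Amara either.
Aoife starts after Marcus ends, so nothing later overlaps Marcus either.
Dmitri starts after Aoife ends, so nothing later overlaps Aoife either.
Tariq starts after Dmitri ends.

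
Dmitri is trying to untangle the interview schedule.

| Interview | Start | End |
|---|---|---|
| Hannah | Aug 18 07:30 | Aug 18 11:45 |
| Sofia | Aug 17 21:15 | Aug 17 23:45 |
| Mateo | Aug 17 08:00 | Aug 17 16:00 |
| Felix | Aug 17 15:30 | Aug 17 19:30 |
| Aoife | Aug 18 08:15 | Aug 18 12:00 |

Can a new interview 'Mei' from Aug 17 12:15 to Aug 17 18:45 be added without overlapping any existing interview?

No — it overlaps Felix, Mateo

Mateo: starts Aug 17 08:00 before Mei ends Aug 17 18:45, and ends Aug 17 16:00 after Mei starts Aug 17 12:15 → overlap.
Felix: starts Aug 17 15:30 before Mei ends Aug 17 18:45, and ends Aug 17 19:30 after Mei starts Aug 17 12:15 → overlap.
Sofia: starts Aug 17 21:15 at or after Mei ends Aug 17 18:45 → clear.
Hannah: starts Aug 18 07:30 at or after Mei ends Aug 17 18:45 → clear.
Aoife: starts Aug 18 08:15 at or after Mei ends Aug 17 18:45 → clear.
Mei overlaps Felix, Mateo.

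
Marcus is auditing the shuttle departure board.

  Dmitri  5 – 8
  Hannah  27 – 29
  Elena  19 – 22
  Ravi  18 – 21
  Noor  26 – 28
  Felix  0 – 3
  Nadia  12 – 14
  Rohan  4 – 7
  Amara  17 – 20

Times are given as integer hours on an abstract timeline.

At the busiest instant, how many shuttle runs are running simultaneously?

Sweep the timeline, counting +1 at each start and −1 at each end (ends before starts at a tie):
0 start Felix → 1
3 end Felix → 0
4 start Rohan → 1
5 start Dmitri → 2
7 end Rohan → 1
8 end Dmitri → 0
12 start Nadia → 1
14 end Nadia → 0
17 start Amara → 1
18 start Ravi → 2
19 start Elena → 3
20 end Amara → 2
21 end Ravi → 1
22 end Elena → 0
26 start Noor → 1
27 start Hannah → 2
28 end Noor → 1
29 end Hannah → 0
Peak is 3, at 19 (Amara, Elena, Ravi).

3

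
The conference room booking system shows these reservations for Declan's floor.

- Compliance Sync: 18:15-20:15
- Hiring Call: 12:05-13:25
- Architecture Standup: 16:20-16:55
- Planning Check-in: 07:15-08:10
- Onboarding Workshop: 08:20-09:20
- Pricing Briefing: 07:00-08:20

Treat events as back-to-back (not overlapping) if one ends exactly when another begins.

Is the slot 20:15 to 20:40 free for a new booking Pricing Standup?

Yes — the slot is free

Pricing Briefing: ends 08:20 at or before Pricing Standup starts 20:15 → clear.
Planning Check-in: ends 08:10 at or before Pricing Standup starts 20:15 → clear.
Onboarding Workshop: ends 09:20 at or before Pricing Standup starts 20:15 → clear.
Hiring Call: ends 13:25 at or before Pricing Standup starts 20:15 → clear.
Architecture Standup: ends 16:55 at or before Pricing Standup starts 20:15 → clear.
Compliance Sync: ends 20:15 at or before Pricing Standup starts 20:15 → clear.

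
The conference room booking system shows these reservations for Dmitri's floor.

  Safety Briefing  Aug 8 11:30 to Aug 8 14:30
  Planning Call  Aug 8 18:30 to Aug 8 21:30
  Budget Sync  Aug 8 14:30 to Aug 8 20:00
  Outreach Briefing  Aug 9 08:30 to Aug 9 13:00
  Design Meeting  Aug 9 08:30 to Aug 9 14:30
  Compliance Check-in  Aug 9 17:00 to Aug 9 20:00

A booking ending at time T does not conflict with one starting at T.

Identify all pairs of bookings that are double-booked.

Budget Sync & Planning Call, Design Meeting & Outreach Briefing

Check each pair: they overlap iff neither finishes before the other starts.
Sorted by start: Safety Briefing, Budget Sync, Planning Call, Outreach Briefing, Design Meeting, Compliance Check-in.
Budget Sync starts exactly when Safety Briefing ends (back-to-back, no overlap); Safety Briefing is clear from here.
Planning Call starts before Budget Sync ends → Budget Sync and Planning Call overlap.
Outreach Briefing starts after Budget Sync ends; Budget Sync is clear from here.
Outreach Briefing starts after Planning Call ends; Planning Call is clear from here.
Design Meeting starts before Outreach Briefing ends → Outreach Briefing and Design Meeting overlap.
Compliance Check-in starts after Outreach Briefing ends.
Compliance Check-in starts after Design Meeting ends.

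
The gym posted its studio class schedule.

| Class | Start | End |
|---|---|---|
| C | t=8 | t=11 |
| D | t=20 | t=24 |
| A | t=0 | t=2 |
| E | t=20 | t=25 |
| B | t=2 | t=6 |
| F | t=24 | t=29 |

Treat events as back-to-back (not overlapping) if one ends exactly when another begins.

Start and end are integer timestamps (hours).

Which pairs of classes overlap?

D & E, E & F

Sorted by start: A, B, C, D, E, F.
B starts exactly when A ends (back-to-back, no overlap); A is clear from here.
C starts after B ends; B is clear from here.
D starts after C ends; C is clear from here.
E starts before D ends → D and E overlap.
F starts exactly when D ends (back-to-back, no overlap).
F starts before E ends → E and F overlap.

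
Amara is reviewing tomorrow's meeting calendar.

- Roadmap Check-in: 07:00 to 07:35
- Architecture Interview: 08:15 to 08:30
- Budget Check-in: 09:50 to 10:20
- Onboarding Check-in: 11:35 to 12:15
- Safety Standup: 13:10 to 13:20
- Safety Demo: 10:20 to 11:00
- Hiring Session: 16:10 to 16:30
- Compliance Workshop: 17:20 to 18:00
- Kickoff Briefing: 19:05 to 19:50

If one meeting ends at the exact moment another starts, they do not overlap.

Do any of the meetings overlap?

No

Sorted by start: Roadmap Check-in, Architecture Interview, Budget Check-in, Safety Demo, Onboarding Check-in, Safety Standup, Hiring Session, Compliance Workshop, Kickoff Briefing.
Architecture Interview starts after Roadmap Check-in ends, so Roadmap Check-in has no further overlaps.
Budget Check-in starts after Architecture Interview ends, so Architecture Interview has no further overlaps.
Safety Demo starts exactly when Budget Check-in ends (back-to-back, no overlap), so Budget Check-in has no further overlaps.
Onboarding Check-in starts after Safety Demo ends, so Safety Demo has no further overlaps.
Safety Standup starts after Onboarding Check-in ends, so Onboarding Check-in has no further overlaps.
Hiring Session starts after Safety Standup ends, so Safety Standup has no further overlaps.
Compliance Workshop starts after Hiring Session ends, so Hiring Session has no further overlaps.
Kickoff Briefing starts after Compliance Workshop ends.
Every pair is clear; the schedule has no overlaps.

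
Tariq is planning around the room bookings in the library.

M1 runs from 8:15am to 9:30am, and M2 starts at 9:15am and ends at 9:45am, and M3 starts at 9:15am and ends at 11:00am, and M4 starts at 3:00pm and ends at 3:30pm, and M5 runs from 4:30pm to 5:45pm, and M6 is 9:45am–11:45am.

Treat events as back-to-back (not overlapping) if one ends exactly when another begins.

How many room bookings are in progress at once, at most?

Sort all start/end points and keep a running count:
8:15am start M1 → 1
9:15am start M2 → 2
9:15am start M3 → 3
9:30am end M1 → 2
9:45am end M2 → 1
9:45am start M6 → 2
11:00am end M3 → 1
11:45am end M6 → 0
3:00pm start M4 → 1
3:30pm end M4 → 0
4:30pm start M5 → 1
5:45pm end M5 → 0
Peak is 3, at 9:15am (M1, M2, M3).

3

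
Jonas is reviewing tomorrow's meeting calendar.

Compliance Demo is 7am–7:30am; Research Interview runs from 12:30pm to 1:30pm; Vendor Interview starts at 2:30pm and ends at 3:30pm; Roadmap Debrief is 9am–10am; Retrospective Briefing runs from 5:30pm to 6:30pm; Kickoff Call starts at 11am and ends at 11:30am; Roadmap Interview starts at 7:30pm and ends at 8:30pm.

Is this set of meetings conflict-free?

Sorted by start: Compliance Demo, Roadmap Debrief, Kickoff Call, Research Interview, Vendor Interview, Retrospective Briefing, Roadmap Interview.
Roadmap Debrief starts after Compliance Demo ends, so nothing later overlaps Compliance Demo either.
Kickoff Call starts after Roadmap Debrief ends, so nothing later overlaps Roadmap Debrief either.
Research Interview starts after Kickoff Call ends, so nothing later overlaps Kickoff Call either.
Vendor Interview starts after Research Interview ends, so nothing later overlaps Research Interview either.
Retrospective Briefing starts after Vendor Interview ends, so nothing later overlaps Vendor Interview either.
Roadmap Interview starts after Retrospective Briefing ends.
Every pair is clear; the schedule has no overlaps.

Yes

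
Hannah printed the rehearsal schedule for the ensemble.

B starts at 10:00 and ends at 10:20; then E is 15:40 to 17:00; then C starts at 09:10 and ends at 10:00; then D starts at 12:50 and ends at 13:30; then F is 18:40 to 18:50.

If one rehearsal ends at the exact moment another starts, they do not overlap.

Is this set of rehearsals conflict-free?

Sorted by start: C, B, D, E, F.
B starts exactly when C ends (back-to-back, no overlap), so C has no further overlaps.
D starts after B ends, so B has no further overlaps.
E starts after D ends, so D has no further overlaps.
F starts after E ends.
Every pair is clear; the schedule has no overlaps.

Yes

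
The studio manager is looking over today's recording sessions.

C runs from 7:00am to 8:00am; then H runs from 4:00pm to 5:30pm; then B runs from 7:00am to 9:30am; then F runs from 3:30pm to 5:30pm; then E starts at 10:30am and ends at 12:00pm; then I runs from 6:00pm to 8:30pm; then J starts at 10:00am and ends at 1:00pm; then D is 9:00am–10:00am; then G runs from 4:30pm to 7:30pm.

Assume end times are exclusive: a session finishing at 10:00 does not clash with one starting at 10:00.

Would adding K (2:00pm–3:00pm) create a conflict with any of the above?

B: ends 9:30am at or before K starts 2:00pm → clear.
C: ends 8:00am at or before K starts 2:00pm → clear.
D: ends 10:00am at or before K starts 2:00pm → clear.
J: ends 1:00pm at or before K starts 2:00pm → clear.
E: ends 12:00pm at or before K starts 2:00pm → clear.
F: starts 3:30pm at or after K ends 3:00pm → clear.
H: starts 4:00pm at or after K ends 3:00pm → clear.
G: starts 4:30pm at or after K ends 3:00pm → clear.
I: starts 6:00pm at or after K ends 3:00pm → clear.

No — it doesn't clash with anything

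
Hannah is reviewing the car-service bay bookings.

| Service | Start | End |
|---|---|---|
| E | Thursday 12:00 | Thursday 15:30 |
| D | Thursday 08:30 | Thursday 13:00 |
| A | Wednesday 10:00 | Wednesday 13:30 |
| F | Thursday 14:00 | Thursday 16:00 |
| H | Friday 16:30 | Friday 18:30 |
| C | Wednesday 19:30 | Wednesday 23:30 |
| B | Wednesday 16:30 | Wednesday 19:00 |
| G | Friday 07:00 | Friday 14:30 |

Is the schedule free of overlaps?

Check each pair: they overlap iff neither finishes before the other starts.
Sorted by start: A, B, C, D, E, F, G, H.
B starts after A ends; A is clear from here.
C starts after B ends; B is clear from here.
D starts after C ends; C is clear from here.
E starts before D ends → D and E overlap.
That's a conflict, so the schedule is not conflict-free.

No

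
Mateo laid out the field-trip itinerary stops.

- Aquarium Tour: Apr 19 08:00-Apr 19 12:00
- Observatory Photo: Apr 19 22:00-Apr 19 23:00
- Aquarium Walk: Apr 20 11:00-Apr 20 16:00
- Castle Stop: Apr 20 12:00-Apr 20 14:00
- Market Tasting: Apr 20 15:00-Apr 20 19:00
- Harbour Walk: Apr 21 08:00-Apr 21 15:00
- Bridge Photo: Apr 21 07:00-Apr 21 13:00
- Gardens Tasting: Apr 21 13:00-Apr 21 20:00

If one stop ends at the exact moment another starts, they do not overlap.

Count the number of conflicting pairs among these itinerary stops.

4

Sorted by start: Aquarium Tour, Observatory Photo, Aquarium Walk, Castle Stop, Market Tasting, Bridge Photo, Harbour Walk, Gardens Tasting.
Observatory Photo starts after Aquarium Tour ends — done with Aquarium Tour.
Aquarium Walk starts after Observatory Photo ends — done with Observatory Photo.
Castle Stop starts before Aquarium Walk ends → Aquarium Walk and Castle Stop overlap.
Market Tasting starts before Aquarium Walk ends → Aquarium Walk and Market Tasting overlap.
Bridge Photo starts after Aquarium Walk ends — done with Aquarium Walk.
Market Tasting starts after Castle Stop ends — done with Castle Stop.
Bridge Photo starts after Market Tasting ends — done with Market Tasting.
Harbour Walk starts before Bridge Photo ends → Bridge Photo and Harbour Walk overlap.
Gardens Tasting starts exactly when Bridge Photo ends (back-to-back, no overlap).
Gardens Tasting starts before Harbour Walk ends → Harbour Walk and Gardens Tasting overlap.
Overlapping pairs: Aquarium Walk & Castle Stop, Aquarium Walk & Market Tasting, Bridge Photo & Harbour Walk, Gardens Tasting & Harbour Walk — 4 in total.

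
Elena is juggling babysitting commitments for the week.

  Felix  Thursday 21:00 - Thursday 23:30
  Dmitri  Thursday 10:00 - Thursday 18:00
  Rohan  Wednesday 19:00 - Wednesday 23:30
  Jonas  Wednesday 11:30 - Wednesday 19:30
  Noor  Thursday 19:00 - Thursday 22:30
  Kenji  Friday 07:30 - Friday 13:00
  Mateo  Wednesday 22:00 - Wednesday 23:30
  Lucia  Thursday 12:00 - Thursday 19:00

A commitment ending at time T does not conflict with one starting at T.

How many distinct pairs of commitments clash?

4

Sorted by start: Jonas, Rohan, Mateo, Dmitri, Lucia, Noor, Felix, Kenji.
Rohan starts before Jonas ends → Jonas and Rohan overlap.
Mateo starts after Jonas ends — done with Jonas.
Mateo starts before Rohan ends → Rohan and Mateo overlap.
Dmitri starts after Rohan ends — done with Rohan.
Dmitri starts after Mateo ends — done with Mateo.
Lucia starts before Dmitri ends → Dmitri and Lucia overlap.
Noor starts after Dmitri ends — done with Dmitri.
Noor starts exactly when Lucia ends (back-to-back, no overlap) — done with Lucia.
Felix starts before Noor ends → Noor and Felix overlap.
Kenji starts after Noor ends.
Kenji starts after Felix ends.
Overlapping pairs: Dmitri & Lucia, Felix & Noor, Jonas & Rohan, Mateo & Rohan — 4 in total.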